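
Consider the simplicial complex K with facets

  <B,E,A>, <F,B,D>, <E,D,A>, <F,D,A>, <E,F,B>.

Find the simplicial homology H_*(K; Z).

Take the total order A < B < D < E < F on the vertex set. Then K (dimension 2) consists of the simplices:

  0-simplices (5): A, B, D, E, F
  1-simplices (10): AB, AD, AE, AF, BD, BE, BF, DE, DF, EF
  2-simplices (5): ABE, ADE, ADF, BDF, BEF

Hence C_0 ≅ Z^5, C_1 ≅ Z^10, C_2 ≅ Z^5.

Boundary ∂_1: C_1 → C_0 maps an edge to its endpoints' difference, ∂[p,q] = q − p. For instance
  ∂EF = F − E.
As a 5×10 matrix over Z this has rank 4, with invariant factors (1,1,1,1).

Boundary ∂_2: C_2 → C_1 maps a triangle to the signed sum of its edges. For instance
  ∂ADF = DF − AF + AD,
  ∂ADE = DE − AE + AD.
The 10×5 boundary matrix has rank 5 and Smith normal form diag(1,1,1,1,1).

Reading off H_k = ker ∂_k / im ∂_{k+1}:

  H_0: rank C_0 − rank ∂_1 = 5 − 4 = 1, and the invariant factors of ∂_1 are all 1, so H_0 ≅ Z.
  H_1: rank ker ∂_1 − rank ∂_2 = (10 − 4) − 5 = 1, and the invariant factors of ∂_2 are all 1, so H_1 ≅ Z.
  H_2: rank ker ∂_2 − rank ∂_3 = (5 − 5) − 0 = 0, and there is no ∂_3, so H_2 ≅ 0.

As a check, the Euler characteristic is 5 − 10 + 5 = 0, which agrees with 1 − 1 + 0 = 0.

H_0 ≅ Z,  H_1 ≅ Z,  H_2 = 0.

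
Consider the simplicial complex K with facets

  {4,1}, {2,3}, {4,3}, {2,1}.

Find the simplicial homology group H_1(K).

Take the total order 1 < 2 < 3 < 4 on the vertex set. Then K (dimension 1) consists of the simplices:

  0-simplices (4): [1], [2], [3], [4]
  1-simplices (4): [1,2], [1,4], [2,3], [3,4]

Hence C_0 ≅ Z^4, C_1 ≅ Z^4.

∂_1: C_1 → C_0 sends each edge [p,q] (with p < q) to q − p. For instance
  ∂[1,4] = [4] − [1].
As a 4×4 matrix over Z this has rank 3, with invariant factors (1,1,1).

Computing H_k = (kernel of ∂_k) / (image of ∂_{k+1}):

  H_1: rank ker ∂_1 − rank ∂_2 = (4 − 3) − 0 = 1, and there is no ∂_2, so H_1 ≅ Z.

H_1 = Z.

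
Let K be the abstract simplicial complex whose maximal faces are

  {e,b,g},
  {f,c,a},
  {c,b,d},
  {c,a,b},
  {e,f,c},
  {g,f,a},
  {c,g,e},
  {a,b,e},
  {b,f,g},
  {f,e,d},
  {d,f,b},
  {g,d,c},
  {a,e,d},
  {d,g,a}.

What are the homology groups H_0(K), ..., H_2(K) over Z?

K has 7 vertices, 21 edges, 14 triangles.
rank ∂_0 = 0, rank ∂_1 = 6 ⇒ b_0 = 7 − 0 − 6 = 1; all invariant factors of ∂_1 are 1 so no torsion. So H_0 ≅ Z.
rank ∂_1 = 6, rank ∂_2 = 13 ⇒ b_1 = 21 − 6 − 13 = 2; all invariant factors of ∂_2 are 1 so no torsion. So H_1 ≅ Z^2.
rank ∂_2 = 13, rank ∂_3 = 0 ⇒ b_2 = 14 − 13 − 0 = 1. So H_2 ≅ Z.

H_0 = Z,  H_1 = Z^2,  H_2 = Z.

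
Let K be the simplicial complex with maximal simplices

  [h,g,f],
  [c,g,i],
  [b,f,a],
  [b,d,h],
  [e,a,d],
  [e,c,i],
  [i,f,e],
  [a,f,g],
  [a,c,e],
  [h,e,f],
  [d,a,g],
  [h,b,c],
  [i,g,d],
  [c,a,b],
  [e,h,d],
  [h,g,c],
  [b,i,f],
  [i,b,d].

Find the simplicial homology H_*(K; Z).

K has 9 vertices, 27 edges, 18 triangles.
rank ∂_0 = 0, rank ∂_1 = 8 ⇒ b_0 = 9 − 0 − 8 = 1; all invariant factors of ∂_1 are 1 so no torsion. So H_0 = Z.
rank ∂_1 = 8, rank ∂_2 = 17 ⇒ b_1 = 27 − 8 − 17 = 2; all invariant factors of ∂_2 are 1 so no torsion. So H_1 = Z^2.
rank ∂_2 = 17, rank ∂_3 = 0 ⇒ b_2 = 18 − 17 − 0 = 1. So H_2 = Z.

H_0 ≅ Z,  H_1 ≅ Z^2,  H_2 ≅ Z.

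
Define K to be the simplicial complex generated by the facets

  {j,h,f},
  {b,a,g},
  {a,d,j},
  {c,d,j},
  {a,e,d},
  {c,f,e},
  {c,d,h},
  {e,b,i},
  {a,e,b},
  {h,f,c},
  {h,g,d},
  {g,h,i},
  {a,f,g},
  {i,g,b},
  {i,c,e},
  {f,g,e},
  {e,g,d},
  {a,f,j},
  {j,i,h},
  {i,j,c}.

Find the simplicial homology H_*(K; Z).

Fix the vertex order a < b < c < d < e < f < g < h < i < j and write every simplex with vertices in increasing order. Then dim K = 2 and the simplices of K are:

  0-simplices (10): a, b, c, d, e, f, g, h, i, j
  1-simplices (30): ab, ad, ae, af, ag, aj, be, bg, bi, cd, ce, cf, ch, ci, cj, de, dg, dh, dj, ef, eg, ei, fg, fh, fj, gh, gi, hi, hj, ij
  2-simplices (20): abe, abg, ade, adj, afg, afj, bei, bgi, cdh, cdj, cef, cei, cfh, cij, deg, dgh, efg, fhj, ghi, hij

giving chain groups C_0 ≅ Z^10, C_1 ≅ Z^30, C_2 ≅ Z^20.

Boundary ∂_1: C_1 → C_0 is given by ∂[p,q] = [q] − [p]. For instance
  ∂fj = j − f.
The resulting 10×30 matrix has rank 9, and its Smith normal form has invariant factors (1,1,1,1,1,1,1,1,1).

∂_2: C_2 → C_1 maps a triangle to the signed sum of its edges. For instance
  ∂abg = bg − ag + ab,
  ∂cef = ef − cf + ce.
As a 30×20 matrix over Z this has rank 20, with invariant factors (1,1,1,1,1,1,1,1,1,1,1,1,1,1,1,1,1,1,1,2).

From H_k ≅ ker(∂_k) / im(∂_{k+1}) we obtain:

  H_0: rank C_0 − rank ∂_1 = 10 − 9 = 1, and the invariant factors of ∂_1 are all 1, so H_0 = Z.
  H_1: rank ker ∂_1 − rank ∂_2 = (30 − 9) − 20 = 1, and ∂_2 has invariant factor 2 > 1, so H_1 = Z ⊕ Z/2.
  H_2: rank ker ∂_2 − rank ∂_3 = (20 − 20) − 0 = 0, and there is no ∂_3, so H_2 = 0.

H_0 = Z,  H_1 = Z ⊕ Z/2,  H_2 = 0.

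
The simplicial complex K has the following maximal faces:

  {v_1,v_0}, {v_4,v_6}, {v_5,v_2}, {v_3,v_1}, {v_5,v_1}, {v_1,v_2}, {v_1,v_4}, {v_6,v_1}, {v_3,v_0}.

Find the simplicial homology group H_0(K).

Take the total order v_0 < v_1 < v_2 < v_3 < v_4 < v_5 < v_6 on the vertex set. Then K (dimension 1) consists of the simplices:

  0-simplices (7): [v_0], [v_1], [v_2], [v_3], [v_4], [v_5], [v_6]
  1-simplices (9): [v_0,v_1], [v_0,v_3], [v_1,v_2], [v_1,v_3], [v_1,v_4], [v_1,v_5], [v_1,v_6], [v_2,v_5], [v_4,v_6]

so the chain groups are C_0 ≅ Z^7, C_1 ≅ Z^9.

Boundary ∂_1: C_1 → C_0 sends each edge [p,q] (with p < q) to q − p.
The 7×9 boundary matrix has rank 6 and Smith normal form diag(1,1,1,1,1,1).

Now H_k = ker ∂_k / im ∂_{k+1}, so:

  H_0: rank C_0 − rank ∂_1 = 7 − 6 = 1, and the invariant factors of ∂_1 are all 1, so H_0 ≅ Z.

H_0 = Z.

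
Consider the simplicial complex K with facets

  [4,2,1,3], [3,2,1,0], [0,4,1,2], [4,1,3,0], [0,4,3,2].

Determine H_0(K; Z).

H_0 = Z.

Order the vertices as 0 < 1 < 2 < 3 < 4. Listing each simplex with vertices in this order, K has dimension 3 with simplices:

  0-simplices (5): [0], [1], [2], [3], [4]
  1-simplices (10): [0,1], [0,2], [0,3], [0,4], [1,2], [1,3], [1,4], [2,3], [2,4], [3,4]
  2-simplices (10): [0,1,2], [0,1,3], [0,1,4], [0,2,3], [0,2,4], [0,3,4], [1,2,3], [1,2,4], [1,3,4], [2,3,4]
  3-simplices (5): [0,1,2,3], [0,1,2,4], [0,1,3,4], [0,2,3,4], [1,2,3,4]

Hence C_0 ≅ Z^5, C_1 ≅ Z^10, C_2 ≅ Z^10, C_3 ≅ Z^5.

The boundary map ∂_1: C_1 → C_0 is given by ∂[p,q] = [q] − [p]. For instance
  ∂[0,1] = [1] − [0].
The resulting 5×10 matrix has rank 4, and its Smith normal form has invariant factors (1,1,1,1).

Boundary ∂_2: C_2 → C_1 acts by ∂[p,q,r] = [q,r] − [p,r] + [p,q]. For instance
  ∂[1,3,4] = [3,4] − [1,4] + [1,3],
  ∂[0,1,3] = [1,3] − [0,3] + [0,1].
The resulting 10×10 matrix has rank 6, and its Smith normal form has invariant factors (1,1,1,1,1,1).

∂_3: C_3 → C_2 sends each 3-simplex σ to the alternating sum Σ_i (−1)^i (σ with its i-th vertex removed). For instance
  ∂[0,2,3,4] = [2,3,4] − [0,3,4] + [0,2,4] − [0,2,3],
  ∂[1,2,3,4] = [2,3,4] − [1,3,4] + [1,2,4] − [1,2,3].
The 10×5 boundary matrix has rank 4 and Smith normal form diag(1,1,1,1).

Computing H_k = (kernel of ∂_k) / (image of ∂_{k+1}):

  H_0: rank C_0 − rank ∂_1 = 5 − 4 = 1, and the invariant factors of ∂_1 are all 1, so H_0 = Z.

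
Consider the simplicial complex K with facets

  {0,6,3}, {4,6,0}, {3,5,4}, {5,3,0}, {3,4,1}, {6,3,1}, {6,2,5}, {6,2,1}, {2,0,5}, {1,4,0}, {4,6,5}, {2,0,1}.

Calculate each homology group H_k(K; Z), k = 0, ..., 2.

H_0 = Z,  H_1 = Z/2Z,  H_2 = 0.

K has 7 vertices, 18 edges, 12 triangles.
rank ∂_0 = 0, rank ∂_1 = 6 ⇒ b_0 = 7 − 0 − 6 = 1; all invariant factors of ∂_1 are 1 so no torsion. So H_0 = Z.
rank ∂_1 = 6, rank ∂_2 = 12 ⇒ b_1 = 18 − 6 − 12 = 0; ∂_2 has invariant factor(s) [2] giving torsion. So H_1 = Z/2Z.
rank ∂_2 = 12, rank ∂_3 = 0 ⇒ b_2 = 12 − 12 − 0 = 0. So H_2 = 0.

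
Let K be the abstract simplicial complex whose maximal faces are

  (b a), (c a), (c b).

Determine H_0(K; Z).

Order the vertices as a < b < c. Listing each simplex with vertices in this order, K has dimension 1 with simplices:

  0-simplices (3): a, b, c
  1-simplices (3): ab, ac, bc

giving chain groups C_0 ≅ Z^3, C_1 ≅ Z^3.

Boundary ∂_1: C_1 → C_0 maps an edge to its endpoints' difference, ∂[p,q] = q − p. For instance
  ∂ab = b − a.
The 3×3 boundary matrix has rank 2 and Smith normal form diag(1,1).

From H_k ≅ ker(∂_k) / im(∂_{k+1}) we obtain:

  H_0: rank C_0 − rank ∂_1 = 3 − 2 = 1, and the invariant factors of ∂_1 are all 1, so H_0 = Z.

(K is a triangulation of the circle S^1.)

H_0 = Z.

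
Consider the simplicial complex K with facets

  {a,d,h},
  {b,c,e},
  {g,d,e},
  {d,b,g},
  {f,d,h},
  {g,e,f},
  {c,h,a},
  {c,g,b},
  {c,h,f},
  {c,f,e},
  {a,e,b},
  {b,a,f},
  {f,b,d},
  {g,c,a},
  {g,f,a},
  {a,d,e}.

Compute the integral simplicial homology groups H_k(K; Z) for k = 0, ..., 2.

H_0 ≅ Z,  H_1 ≅ Z^2,  H_2 ≅ Z.

Take the total order a < b < c < d < e < f < g < h on the vertex set. Then K (dimension 2) consists of the simplices:

  0-simplices (8): a, b, c, d, e, f, g, h
  1-simplices (24): ab, ac, ad, ae, af, ag, ah, bc, bd, be, bf, bg, ce, cf, cg, ch, de, df, dg, dh, ef, eg, fg, fh
  2-simplices (16): abe, abf, acg, ach, ade, adh, afg, bce, bcg, bdf, bdg, cef, cfh, deg, dfh, efg

so the chain groups are C_0 ≅ Z^8, C_1 ≅ Z^24, C_2 ≅ Z^16.

∂_1: C_1 → C_0 is given by ∂[p,q] = [q] − [p]. For instance
  ∂ae = e − a.
As a 8×24 matrix over Z this has rank 7, with invariant factors (1,1,1,1,1,1,1).

The boundary map ∂_2: C_2 → C_1 sends each 2-simplex [p,q,r] to [q,r] − [p,r] + [p,q]. For instance
  ∂ach = ch − ah + ac,
  ∂bcg = cg − bg + bc.
As a 24×16 matrix over Z this has rank 15, with invariant factors (1,1,1,1,1,1,1,1,1,1,1,1,1,1,1).

Reading off H_k = ker ∂_k / im ∂_{k+1}:

  H_0: rank C_0 − rank ∂_1 = 8 − 7 = 1, and the invariant factors of ∂_1 are all 1, so H_0 = Z.
  H_1: rank ker ∂_1 − rank ∂_2 = (24 − 7) − 15 = 2, and the invariant factors of ∂_2 are all 1, so H_1 = Z^2.
  H_2: rank ker ∂_2 − rank ∂_3 = (16 − 15) − 0 = 1, and there is no ∂_3, so H_2 = Z.

As a check, the Euler characteristic is 8 − 24 + 16 = 0, which agrees with 1 − 2 + 1 = 0.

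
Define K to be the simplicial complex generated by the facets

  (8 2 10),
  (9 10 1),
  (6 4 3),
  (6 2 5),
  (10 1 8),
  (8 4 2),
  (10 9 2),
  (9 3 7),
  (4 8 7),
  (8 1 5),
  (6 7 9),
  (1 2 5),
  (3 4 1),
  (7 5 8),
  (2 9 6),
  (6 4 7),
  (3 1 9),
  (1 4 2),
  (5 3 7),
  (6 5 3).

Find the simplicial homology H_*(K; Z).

H_0 = Z,  H_1 = Z ⊕ Z/2,  H_2 = 0.

We work with the vertex ordering 1 < 2 < 3 < 4 < 5 < 6 < 7 < 8 < 9 < 10. The simplices of K, each written with vertices in increasing order, are:

  0-simplices (10): [1], [2], [3], [4], [5], [6], [7], [8], [9], [10]
  1-simplices (30): (30 of them)
  2-simplices (20): (20 of them)

so the chain groups are C_0 ≅ Z^10, C_1 ≅ Z^30, C_2 ≅ Z^20.

Boundary ∂_1: C_1 → C_0 maps an edge to its endpoints' difference, ∂[p,q] = q − p. For instance
  ∂[2,4] = [4] − [2].
The 10×30 boundary matrix has rank 9 and Smith normal form diag(1,1,1,1,1,1,1,1,1).

The boundary map ∂_2: C_2 → C_1 sends each 2-simplex [p,q,r] to [q,r] − [p,r] + [p,q]. For instance
  ∂[1,2,5] = [2,5] − [1,5] + [1,2],
  ∂[1,3,4] = [3,4] − [1,4] + [1,3].
This gives a 30×20 integer matrix of rank 20; reducing to Smith normal form yields diagonal entries (1,1,1,1,1,1,1,1,1,1,1,1,1,1,1,1,1,1,1,2).

Computing H_k = (kernel of ∂_k) / (image of ∂_{k+1}):

  H_0: rank C_0 − rank ∂_1 = 10 − 9 = 1, and the invariant factors of ∂_1 are all 1, so H_0 ≅ Z.
  H_1: rank ker ∂_1 − rank ∂_2 = (30 − 9) − 20 = 1, and ∂_2 has invariant factor 2 > 1, so H_1 ≅ Z ⊕ Z/2.
  H_2: rank ker ∂_2 − rank ∂_3 = (20 − 20) − 0 = 0, and there is no ∂_3, so H_2 ≅ 0.

As a check, the Euler characteristic is 10 − 30 + 20 = 0, which agrees with 1 − 1 + 0 = 0.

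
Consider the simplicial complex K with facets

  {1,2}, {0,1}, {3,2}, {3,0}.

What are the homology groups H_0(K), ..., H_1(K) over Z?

H_0 ≅ Z,  H_1 ≅ Z.

We work with the vertex ordering 0 < 1 < 2 < 3. The simplices of K, each written with vertices in increasing order, are:

  0-simplices (4): [0], [1], [2], [3]
  1-simplices (4): [0,1], [0,3], [1,2], [2,3]

so the chain groups are C_0 ≅ Z^4, C_1 ≅ Z^4.

∂_1: C_1 → C_0 maps an edge to its endpoints' difference, ∂[p,q] = q − p.
The resulting 4×4 matrix has rank 3, and its Smith normal form has invariant factors (1,1,1).

Reading off H_k = ker ∂_k / im ∂_{k+1}:

  H_0: rank C_0 − rank ∂_1 = 4 − 3 = 1, and the invariant factors of ∂_1 are all 1, so H_0 = Z.
  H_1: rank ker ∂_1 − rank ∂_2 = (4 − 3) − 0 = 1, and there is no ∂_2, so H_1 = Z.

As a check, the Euler characteristic is 4 − 4 = 0, which agrees with 1 − 1 = 0.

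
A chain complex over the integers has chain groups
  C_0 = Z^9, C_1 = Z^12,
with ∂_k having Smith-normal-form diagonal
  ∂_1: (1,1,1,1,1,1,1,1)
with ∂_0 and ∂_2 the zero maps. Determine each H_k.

H_0: b_0 = 9 − 0 − 8 = 1; torsion from ∂_1 factors > 1: none. So H_0 = Z.
H_1: b_1 = 12 − 8 − 0 = 4; torsion from ∂_2 factors > 1: none. So H_1 = Z^4.

H_0 = Z,  H_1 = Z^4.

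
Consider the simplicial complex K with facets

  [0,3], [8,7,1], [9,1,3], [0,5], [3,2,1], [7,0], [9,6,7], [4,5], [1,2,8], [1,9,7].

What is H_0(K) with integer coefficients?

Order the vertices as 0 < 1 < 2 < 3 < 4 < 5 < 6 < 7 < 8 < 9. Listing each simplex with vertices in this order, K has dimension 2 with simplices:

  0-simplices (10): [0], [1], [2], [3], [4], [5], [6], [7], [8], [9]
  1-simplices (16): [0,3], [0,5], [0,7], [1,2], [1,3], [1,7], [1,8], [1,9], [2,3], [2,8], [3,9], [4,5], [6,7], [6,9], [7,8], [7,9]
  2-simplices (6): [1,2,3], [1,2,8], [1,3,9], [1,7,8], [1,7,9], [6,7,9]

giving chain groups C_0 ≅ Z^10, C_1 ≅ Z^16, C_2 ≅ Z^6.

Boundary ∂_1: C_1 → C_0 is given by ∂[p,q] = [q] − [p]. For instance
  ∂[1,2] = [2] − [1].
As a 10×16 matrix over Z this has rank 9, with invariant factors (1,1,1,1,1,1,1,1,1).

Boundary ∂_2: C_2 → C_1 acts by ∂[p,q,r] = [q,r] − [p,r] + [p,q]. For instance
  ∂[1,3,9] = [3,9] − [1,9] + [1,3],
  ∂[1,7,8] = [7,8] − [1,8] + [1,7].
The resulting 16×6 matrix has rank 6, and its Smith normal form has invariant factors (1,1,1,1,1,1).

Reading off H_k = ker ∂_k / im ∂_{k+1}:

  H_0: rank C_0 − rank ∂_1 = 10 − 9 = 1, and the invariant factors of ∂_1 are all 1, so H_0 ≅ Z.

H_0 ≅ Z.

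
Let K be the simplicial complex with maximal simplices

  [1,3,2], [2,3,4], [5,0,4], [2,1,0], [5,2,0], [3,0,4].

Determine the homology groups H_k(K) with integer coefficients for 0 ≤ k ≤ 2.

Take the total order 0 < 1 < 2 < 3 < 4 < 5 on the vertex set. Then K (dimension 2) consists of the simplices:

  0-simplices (6): [0], [1], [2], [3], [4], [5]
  1-simplices (12): [0,1], [0,2], [0,3], [0,4], [0,5], [1,2], [1,3], [2,3], [2,4], [2,5], [3,4], [4,5]
  2-simplices (6): [0,1,2], [0,2,5], [0,3,4], [0,4,5], [1,2,3], [2,3,4]

giving chain groups C_0 ≅ Z^6, C_1 ≅ Z^12, C_2 ≅ Z^6.

Boundary ∂_1: C_1 → C_0 sends each edge [p,q] (with p < q) to q − p. For instance
  ∂[0,5] = [5] − [0].
This gives a 6×12 integer matrix of rank 5; reducing to Smith normal form yields diagonal entries (1,1,1,1,1).

∂_2: C_2 → C_1 acts by ∂[p,q,r] = [q,r] − [p,r] + [p,q]. For instance
  ∂[1,2,3] = [2,3] − [1,3] + [1,2],
  ∂[0,3,4] = [3,4] − [0,4] + [0,3].
As a 12×6 matrix over Z this has rank 6, with invariant factors (1,1,1,1,1,1).

Computing H_k = (kernel of ∂_k) / (image of ∂_{k+1}):

  H_0: rank C_0 − rank ∂_1 = 6 − 5 = 1, and the invariant factors of ∂_1 are all 1, so H_0 = Z.
  H_1: rank ker ∂_1 − rank ∂_2 = (12 − 5) − 6 = 1, and the invariant factors of ∂_2 are all 1, so H_1 = Z.
  H_2: rank ker ∂_2 − rank ∂_3 = (6 − 6) − 0 = 0, and there is no ∂_3, so H_2 = 0.

As a check, the Euler characteristic is 6 − 12 + 6 = 0, which agrees with 1 − 1 + 0 = 0.

H_0 = Z,  H_1 = Z,  H_2 = 0.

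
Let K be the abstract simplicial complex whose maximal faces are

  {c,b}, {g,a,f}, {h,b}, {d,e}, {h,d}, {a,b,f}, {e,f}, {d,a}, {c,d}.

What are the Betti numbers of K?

b_0 = 1, b_1 = 3, b_2 = 0.

Take the total order a < b < c < d < e < f < g < h on the vertex set. Then K (dimension 2) consists of the simplices:

  0-simplices (8): a, b, c, d, e, f, g, h
  1-simplices (12): ab, ad, af, ag, bc, bf, bh, cd, de, dh, ef, fg
  2-simplices (2): abf, afg

Hence C_0 ≅ Z^8, C_1 ≅ Z^12, C_2 ≅ Z^2.

Boundary ∂_1: C_1 → C_0 maps an edge to its endpoints' difference, ∂[p,q] = q − p.
The resulting 8×12 matrix has rank 7, and its Smith normal form has invariant factors (1,1,1,1,1,1,1).

Boundary ∂_2: C_2 → C_1 sends each 2-simplex [p,q,r] to [q,r] − [p,r] + [p,q]. For instance
  ∂abf = bf − af + ab,
  ∂afg = fg − ag + af.
The resulting 12×2 matrix has rank 2, and its Smith normal form has invariant factors (1,1).

Computing H_k = (kernel of ∂_k) / (image of ∂_{k+1}):

  H_0: rank C_0 − rank ∂_1 = 8 − 7 = 1, and the invariant factors of ∂_1 are all 1, so H_0 = Z.
  H_1: rank ker ∂_1 − rank ∂_2 = (12 − 7) − 2 = 3, and the invariant factors of ∂_2 are all 1, so H_1 = Z^3.
  H_2: rank ker ∂_2 − rank ∂_3 = (2 − 2) − 0 = 0, and there is no ∂_3, so H_2 = 0.

As a check, the Euler characteristic is 8 − 12 + 2 = -2, which agrees with 1 − 3 + 0 = -2.

Hence the Betti numbers are b_0 = 1, b_1 = 3, b_2 = 0.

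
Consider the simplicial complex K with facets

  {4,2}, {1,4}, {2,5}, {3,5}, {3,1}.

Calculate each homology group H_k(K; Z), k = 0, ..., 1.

H_0 = Z,  H_1 = Z.

Take the total order 1 < 2 < 3 < 4 < 5 on the vertex set. Then K (dimension 1) consists of the simplices:

  0-simplices (5): [1], [2], [3], [4], [5]
  1-simplices (5): [1,3], [1,4], [2,4], [2,5], [3,5]

Hence C_0 ≅ Z^5, C_1 ≅ Z^5.

∂_1: C_1 → C_0 sends each edge [p,q] (with p < q) to q − p.
As a 5×5 matrix over Z this has rank 4, with invariant factors (1,1,1,1).

Computing H_k = (kernel of ∂_k) / (image of ∂_{k+1}):

  H_0: rank C_0 − rank ∂_1 = 5 − 4 = 1, and the invariant factors of ∂_1 are all 1, so H_0 = Z.
  H_1: rank ker ∂_1 − rank ∂_2 = (5 − 4) − 0 = 1, and there is no ∂_2, so H_1 = Z.

(K is a triangulation of the circle S^1.)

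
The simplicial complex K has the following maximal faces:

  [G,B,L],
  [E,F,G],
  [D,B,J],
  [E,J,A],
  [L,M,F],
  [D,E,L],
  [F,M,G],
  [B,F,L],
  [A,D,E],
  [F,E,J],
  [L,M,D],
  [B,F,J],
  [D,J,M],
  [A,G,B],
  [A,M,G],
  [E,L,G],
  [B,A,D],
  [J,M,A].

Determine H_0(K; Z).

Take the total order A < B < D < E < F < G < J < L < M on the vertex set. Then K (dimension 2) consists of the simplices:

  0-simplices (9): A, B, D, E, F, G, J, L, M
  1-simplices (27): AB, AD, AE, AG, AJ, AM, BD, BF, BG, BJ, BL, DE, DJ, DL, DM, EF, EG, EJ, EL, FG, FJ, FL, FM, GL, GM, JM, LM
  2-simplices (18): ABD, ABG, ADE, AEJ, AGM, AJM, BDJ, BFJ, BFL, BGL, DEL, DJM, DLM, EFG, EFJ, EGL, FGM, FLM

Hence C_0 ≅ Z^9, C_1 ≅ Z^27, C_2 ≅ Z^18.

The boundary map ∂_1: C_1 → C_0 is given by ∂[p,q] = [q] − [p].
As a 9×27 matrix over Z this has rank 8, with invariant factors (1,1,1,1,1,1,1,1).

∂_2: C_2 → C_1 acts by ∂[p,q,r] = [q,r] − [p,r] + [p,q]. For instance
  ∂ABD = BD − AD + AB,
  ∂ADE = DE − AE + AD.
The resulting 27×18 matrix has rank 18, and its Smith normal form has invariant factors (1,1,1,1,1,1,1,1,1,1,1,1,1,1,1,1,1,2).

Now H_k = ker ∂_k / im ∂_{k+1}, so:

  H_0: rank C_0 − rank ∂_1 = 9 − 8 = 1, and the invariant factors of ∂_1 are all 1, so H_0 = Z.

H_0 = Z.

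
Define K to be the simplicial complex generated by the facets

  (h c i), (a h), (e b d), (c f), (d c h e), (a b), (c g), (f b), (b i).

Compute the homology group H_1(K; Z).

H_1 ≅ Z^3.

Order the vertices as a < b < c < d < e < f < g < h < i. Listing each simplex with vertices in this order, K has dimension 3 with simplices:

  0-simplices (9): a, b, c, d, e, f, g, h, i
  1-simplices (16): ab, ah, bd, be, bf, bi, cd, ce, cf, cg, ch, ci, de, dh, eh, hi
  2-simplices (6): bde, cde, cdh, ceh, chi, deh
  3-simplices (1): cdeh

giving chain groups C_0 ≅ Z^9, C_1 ≅ Z^16, C_2 ≅ Z^6, C_3 ≅ Z^1.

∂_1: C_1 → C_0 maps an edge to its endpoints' difference, ∂[p,q] = q − p. For instance
  ∂dh = h − d.
As a 9×16 matrix over Z this has rank 8, with invariant factors (1,1,1,1,1,1,1,1).

The boundary map ∂_2: C_2 → C_1 maps a triangle to the signed sum of its edges. For instance
  ∂chi = hi − ci + ch,
  ∂bde = de − be + bd.
As a 16×6 matrix over Z this has rank 5, with invariant factors (1,1,1,1,1).

The boundary map ∂_3: C_3 → C_2 sends each 3-simplex σ to the alternating sum Σ_i (−1)^i (σ with its i-th vertex removed). For instance
  ∂cdeh = deh − ceh + cdh − cde.
The 6×1 boundary matrix has rank 1 and Smith normal form diag(1).

Now H_k = ker ∂_k / im ∂_{k+1}, so:

  H_1: rank ker ∂_1 − rank ∂_2 = (16 − 8) − 5 = 3, and the invariant factors of ∂_2 are all 1, so H_1 ≅ Z^3.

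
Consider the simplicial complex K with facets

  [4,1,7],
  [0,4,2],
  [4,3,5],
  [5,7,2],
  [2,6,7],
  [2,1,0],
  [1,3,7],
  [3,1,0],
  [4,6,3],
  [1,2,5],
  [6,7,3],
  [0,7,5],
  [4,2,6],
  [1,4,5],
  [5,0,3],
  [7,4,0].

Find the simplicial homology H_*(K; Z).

H_0 = Z,  H_1 = Z^2,  H_2 = Z.

Fix the vertex order 0 < 1 < 2 < 3 < 4 < 5 < 6 < 7 and write every simplex with vertices in increasing order. Then dim K = 2 and the simplices of K are:

  0-simplices (8): [0], [1], [2], [3], [4], [5], [6], [7]
  1-simplices (24): (24 of them)
  2-simplices (16): [0,1,2], [0,1,3], [0,2,4], [0,3,5], [0,4,7], [0,5,7], [1,2,5], [1,3,7], [1,4,5], [1,4,7], [2,4,6], [2,5,7], [2,6,7], [3,4,5], [3,4,6], [3,6,7]

so the chain groups are C_0 ≅ Z^8, C_1 ≅ Z^24, C_2 ≅ Z^16.

The boundary map ∂_1: C_1 → C_0 is given by ∂[p,q] = [q] − [p]. For instance
  ∂[2,4] = [4] − [2].
The 8×24 boundary matrix has rank 7 and Smith normal form diag(1,1,1,1,1,1,1).

∂_2: C_2 → C_1 acts by ∂[p,q,r] = [q,r] − [p,r] + [p,q]. For instance
  ∂[1,4,7] = [4,7] − [1,7] + [1,4],
  ∂[0,1,3] = [1,3] − [0,3] + [0,1].
The 24×16 boundary matrix has rank 15 and Smith normal form diag(1,1,1,1,1,1,1,1,1,1,1,1,1,1,1).

Now H_k = ker ∂_k / im ∂_{k+1}, so:

  H_0: rank C_0 − rank ∂_1 = 8 − 7 = 1, and the invariant factors of ∂_1 are all 1, so H_0 ≅ Z.
  H_1: rank ker ∂_1 − rank ∂_2 = (24 − 7) − 15 = 2, and the invariant factors of ∂_2 are all 1, so H_1 ≅ Z^2.
  H_2: rank ker ∂_2 − rank ∂_3 = (16 − 15) − 0 = 1, and there is no ∂_3, so H_2 ≅ Z.

As a check, the Euler characteristic is 8 − 24 + 16 = 0, which agrees with 1 − 2 + 1 = 0.
(K is a triangulation of the torus T^2.)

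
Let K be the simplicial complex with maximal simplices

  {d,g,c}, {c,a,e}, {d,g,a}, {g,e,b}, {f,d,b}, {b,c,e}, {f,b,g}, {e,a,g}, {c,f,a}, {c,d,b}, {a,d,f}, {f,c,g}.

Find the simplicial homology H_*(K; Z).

Fix the vertex order a < b < c < d < e < f < g and write every simplex with vertices in increasing order. Then dim K = 2 and the simplices of K are:

  0-simplices (7): a, b, c, d, e, f, g
  1-simplices (18): ac, ad, ae, af, ag, bc, bd, be, bf, bg, cd, ce, cf, cg, df, dg, eg, fg
  2-simplices (12): ace, acf, adf, adg, aeg, bcd, bce, bdf, beg, bfg, cdg, cfg

giving chain groups C_0 ≅ Z^7, C_1 ≅ Z^18, C_2 ≅ Z^12.

∂_1: C_1 → C_0 maps an edge to its endpoints' difference, ∂[p,q] = q − p. For instance
  ∂ag = g − a.
As a 7×18 matrix over Z this has rank 6, with invariant factors (1,1,1,1,1,1).

∂_2: C_2 → C_1 sends each 2-simplex [p,q,r] to [q,r] − [p,r] + [p,q]. For instance
  ∂bfg = fg − bg + bf,
  ∂aeg = eg − ag + ae.
The resulting 18×12 matrix has rank 12, and its Smith normal form has invariant factors (1,1,1,1,1,1,1,1,1,1,1,2).

From H_k ≅ ker(∂_k) / im(∂_{k+1}) we obtain:

  H_0: rank C_0 − rank ∂_1 = 7 − 6 = 1, and the invariant factors of ∂_1 are all 1, so H_0 = Z.
  H_1: rank ker ∂_1 − rank ∂_2 = (18 − 6) − 12 = 0, and ∂_2 has invariant factor 2 > 1, so H_1 = Z/2.
  H_2: rank ker ∂_2 − rank ∂_3 = (12 − 12) − 0 = 0, and there is no ∂_3, so H_2 = 0.

(K is a triangulation of the real projective plane RP^2.)

H_0 ≅ Z,  H_1 ≅ Z/2,  H_2 = 0.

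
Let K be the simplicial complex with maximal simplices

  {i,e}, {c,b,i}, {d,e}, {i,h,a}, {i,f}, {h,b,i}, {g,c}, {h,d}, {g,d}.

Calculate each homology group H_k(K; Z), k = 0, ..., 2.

Take the total order a < b < c < d < e < f < g < h < i on the vertex set. Then K (dimension 2) consists of the simplices:

  0-simplices (9): a, b, c, d, e, f, g, h, i
  1-simplices (13): ah, ai, bc, bh, bi, cg, ci, de, dg, dh, ei, fi, hi
  2-simplices (3): ahi, bci, bhi

giving chain groups C_0 ≅ Z^9, C_1 ≅ Z^13, C_2 ≅ Z^3.

Boundary ∂_1: C_1 → C_0 sends each edge [p,q] (with p < q) to q − p. For instance
  ∂bc = c − b.
As a 9×13 matrix over Z this has rank 8, with invariant factors (1,1,1,1,1,1,1,1).

∂_2: C_2 → C_1 sends each 2-simplex [p,q,r] to [q,r] − [p,r] + [p,q]. For instance
  ∂bhi = hi − bi + bh,
  ∂bci = ci − bi + bc.
As a 13×3 matrix over Z this has rank 3, with invariant factors (1,1,1).

Computing H_k = (kernel of ∂_k) / (image of ∂_{k+1}):

  H_0: rank C_0 − rank ∂_1 = 9 − 8 = 1, and the invariant factors of ∂_1 are all 1, so H_0 ≅ Z.
  H_1: rank ker ∂_1 − rank ∂_2 = (13 − 8) − 3 = 2, and the invariant factors of ∂_2 are all 1, so H_1 ≅ Z^2.
  H_2: rank ker ∂_2 − rank ∂_3 = (3 − 3) − 0 = 0, and there is no ∂_3, so H_2 ≅ 0.

As a check, the Euler characteristic is 9 − 13 + 3 = -1, which agrees with 1 − 2 + 0 = -1.

H_0 = Z,  H_1 = Z^2,  H_2 = 0.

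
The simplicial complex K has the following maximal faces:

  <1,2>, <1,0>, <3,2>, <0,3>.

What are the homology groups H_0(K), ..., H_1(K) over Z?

H_0 ≅ Z,  H_1 ≅ Z.

Fix the vertex order 0 < 1 < 2 < 3 and write every simplex with vertices in increasing order. Then dim K = 1 and the simplices of K are:

  0-simplices (4): [0], [1], [2], [3]
  1-simplices (4): [0,1], [0,3], [1,2], [2,3]

Hence C_0 ≅ Z^4, C_1 ≅ Z^4.

Boundary ∂_1: C_1 → C_0 sends each edge [p,q] (with p < q) to q − p. For instance
  ∂[0,3] = [3] − [0].
The resulting 4×4 matrix has rank 3, and its Smith normal form has invariant factors (1,1,1).

Now H_k = ker ∂_k / im ∂_{k+1}, so:

  H_0: rank C_0 − rank ∂_1 = 4 − 3 = 1, and the invariant factors of ∂_1 are all 1, so H_0 ≅ Z.
  H_1: rank ker ∂_1 − rank ∂_2 = (4 − 3) − 0 = 1, and there is no ∂_2, so H_1 ≅ Z.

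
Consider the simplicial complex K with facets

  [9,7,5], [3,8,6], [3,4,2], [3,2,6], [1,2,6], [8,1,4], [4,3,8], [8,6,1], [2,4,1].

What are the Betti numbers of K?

Take the total order 1 < 2 < 3 < 4 < 5 < 6 < 7 < 8 < 9 on the vertex set. Then K (dimension 2) consists of the simplices:

  0-simplices (9): [1], [2], [3], [4], [5], [6], [7], [8], [9]
  1-simplices (15): [1,2], [1,4], [1,6], [1,8], [2,3], [2,4], [2,6], [3,4], [3,6], [3,8], [4,8], [5,7], [5,9], [6,8], [7,9]
  2-simplices (9): [1,2,4], [1,2,6], [1,4,8], [1,6,8], [2,3,4], [2,3,6], [3,4,8], [3,6,8], [5,7,9]

Hence C_0 ≅ Z^9, C_1 ≅ Z^15, C_2 ≅ Z^9.

The boundary map ∂_1: C_1 → C_0 maps an edge to its endpoints' difference, ∂[p,q] = q − p.
This gives a 9×15 integer matrix of rank 7; reducing to Smith normal form yields diagonal entries (1,1,1,1,1,1,1).

∂_2: C_2 → C_1 acts by ∂[p,q,r] = [q,r] − [p,r] + [p,q]. For instance
  ∂[1,2,6] = [2,6] − [1,6] + [1,2],
  ∂[1,4,8] = [4,8] − [1,8] + [1,4].
This gives a 15×9 integer matrix of rank 8; reducing to Smith normal form yields diagonal entries (1,1,1,1,1,1,1,1).

Computing H_k = (kernel of ∂_k) / (image of ∂_{k+1}):

  H_0: rank C_0 − rank ∂_1 = 9 − 7 = 2, and the invariant factors of ∂_1 are all 1, so H_0 = Z^2.
  H_1: rank ker ∂_1 − rank ∂_2 = (15 − 7) − 8 = 0, and the invariant factors of ∂_2 are all 1, so H_1 = 0.
  H_2: rank ker ∂_2 − rank ∂_3 = (9 − 8) − 0 = 1, and there is no ∂_3, so H_2 = Z.

As a check, the Euler characteristic is 9 − 15 + 9 = 3, which agrees with 2 − 0 + 1 = 3.

Hence the Betti numbers are b_0 = 2, b_1 = 0, b_2 = 1.

b_0 = 2, b_1 = 0, b_2 = 1.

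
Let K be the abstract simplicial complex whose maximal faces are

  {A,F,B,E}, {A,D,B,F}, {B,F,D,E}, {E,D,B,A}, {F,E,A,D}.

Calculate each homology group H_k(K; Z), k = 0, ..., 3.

We work with the vertex ordering A < B < D < E < F. The simplices of K, each written with vertices in increasing order, are:

  0-simplices (5): A, B, D, E, F
  1-simplices (10): AB, AD, AE, AF, BD, BE, BF, DE, DF, EF
  2-simplices (10): ABD, ABE, ABF, ADE, ADF, AEF, BDE, BDF, BEF, DEF
  3-simplices (5): ABDE, ABDF, ABEF, ADEF, BDEF

Hence C_0 ≅ Z^5, C_1 ≅ Z^10, C_2 ≅ Z^10, C_3 ≅ Z^5.

∂_1: C_1 → C_0 is given by ∂[p,q] = [q] − [p].
This gives a 5×10 integer matrix of rank 4; reducing to Smith normal form yields diagonal entries (1,1,1,1).

Boundary ∂_2: C_2 → C_1 sends each 2-simplex [p,q,r] to [q,r] − [p,r] + [p,q]. For instance
  ∂BDE = DE − BE + BD,
  ∂ABE = BE − AE + AB.
The 10×10 boundary matrix has rank 6 and Smith normal form diag(1,1,1,1,1,1).

∂_3: C_3 → C_2 sends each 3-simplex σ to the alternating sum Σ_i (−1)^i (σ with its i-th vertex removed). For instance
  ∂ABDF = BDF − ADF + ABF − ABD,
  ∂ABDE = BDE − ADE + ABE − ABD.
As a 10×5 matrix over Z this has rank 4, with invariant factors (1,1,1,1).

Reading off H_k = ker ∂_k / im ∂_{k+1}:

  H_0: rank C_0 − rank ∂_1 = 5 − 4 = 1, and the invariant factors of ∂_1 are all 1, so H_0 = Z.
  H_1: rank ker ∂_1 − rank ∂_2 = (10 − 4) − 6 = 0, and the invariant factors of ∂_2 are all 1, so H_1 = 0.
  H_2: rank ker ∂_2 − rank ∂_3 = (10 − 6) − 4 = 0, and the invariant factors of ∂_3 are all 1, so H_2 = 0.
  H_3: rank ker ∂_3 − rank ∂_4 = (5 − 4) − 0 = 1, and there is no ∂_4, so H_3 = Z.

H_0 = Z,  H_1 = 0,  H_2 = 0,  H_3 = Z.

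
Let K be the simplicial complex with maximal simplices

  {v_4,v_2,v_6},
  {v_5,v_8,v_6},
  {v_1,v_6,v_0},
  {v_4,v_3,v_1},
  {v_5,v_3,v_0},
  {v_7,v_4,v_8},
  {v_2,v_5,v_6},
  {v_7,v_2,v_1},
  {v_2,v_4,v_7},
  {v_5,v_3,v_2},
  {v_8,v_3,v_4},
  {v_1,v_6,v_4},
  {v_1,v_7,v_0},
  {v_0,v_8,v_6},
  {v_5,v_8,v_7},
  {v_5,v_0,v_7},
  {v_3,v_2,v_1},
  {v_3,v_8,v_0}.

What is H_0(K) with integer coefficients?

Order the vertices as v_0 < v_1 < v_2 < v_3 < v_4 < v_5 < v_6 < v_7 < v_8. Listing each simplex with vertices in this order, K has dimension 2 with simplices:

  0-simplices (9): [v_0], [v_1], [v_2], [v_3], [v_4], [v_5], [v_6], [v_7], [v_8]
  1-simplices (27): (27 of them)
  2-simplices (18): (18 of them)

so the chain groups are C_0 ≅ Z^9, C_1 ≅ Z^27, C_2 ≅ Z^18.

∂_1: C_1 → C_0 is given by ∂[p,q] = [q] − [p].
The 9×27 boundary matrix has rank 8 and Smith normal form diag(1,1,1,1,1,1,1,1).

∂_2: C_2 → C_1 acts by ∂[p,q,r] = [q,r] − [p,r] + [p,q]. For instance
  ∂[v_0,v_3,v_5] = [v_3,v_5] − [v_0,v_5] + [v_0,v_3],
  ∂[v_5,v_7,v_8] = [v_7,v_8] − [v_5,v_8] + [v_5,v_7].
The resulting 27×18 matrix has rank 18, and its Smith normal form has invariant factors (1,1,1,1,1,1,1,1,1,1,1,1,1,1,1,1,1,2).

Now H_k = ker ∂_k / im ∂_{k+1}, so:

  H_0: rank C_0 − rank ∂_1 = 9 − 8 = 1, and the invariant factors of ∂_1 are all 1, so H_0 = Z.

(K is a triangulation of the Klein bottle.)

H_0 = Z.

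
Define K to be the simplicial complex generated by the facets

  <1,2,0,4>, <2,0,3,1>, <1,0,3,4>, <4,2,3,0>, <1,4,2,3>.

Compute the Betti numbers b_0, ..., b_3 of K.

b_0 = 1, b_1 = 0, b_2 = 0, b_3 = 1.

K has 5 vertices, 10 edges, 10 triangles, 5 3-simplices.
rank ∂_0 = 0, rank ∂_1 = 4 ⇒ b_0 = 5 − 0 − 4 = 1; all invariant factors of ∂_1 are 1 so no torsion. So H_0 = Z.
rank ∂_1 = 4, rank ∂_2 = 6 ⇒ b_1 = 10 − 4 − 6 = 0; all invariant factors of ∂_2 are 1 so no torsion. So H_1 = 0.
rank ∂_2 = 6, rank ∂_3 = 4 ⇒ b_2 = 10 − 6 − 4 = 0; all invariant factors of ∂_3 are 1 so no torsion. So H_2 = 0.
rank ∂_3 = 4, rank ∂_4 = 0 ⇒ b_3 = 5 − 4 − 0 = 1. So H_3 = Z.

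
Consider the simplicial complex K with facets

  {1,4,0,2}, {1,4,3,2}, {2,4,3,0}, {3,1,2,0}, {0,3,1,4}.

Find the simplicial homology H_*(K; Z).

We work with the vertex ordering 0 < 1 < 2 < 3 < 4. The simplices of K, each written with vertices in increasing order, are:

  0-simplices (5): [0], [1], [2], [3], [4]
  1-simplices (10): [0,1], [0,2], [0,3], [0,4], [1,2], [1,3], [1,4], [2,3], [2,4], [3,4]
  2-simplices (10): [0,1,2], [0,1,3], [0,1,4], [0,2,3], [0,2,4], [0,3,4], [1,2,3], [1,2,4], [1,3,4], [2,3,4]
  3-simplices (5): [0,1,2,3], [0,1,2,4], [0,1,3,4], [0,2,3,4], [1,2,3,4]

Hence C_0 ≅ Z^5, C_1 ≅ Z^10, C_2 ≅ Z^10, C_3 ≅ Z^5.

Boundary ∂_1: C_1 → C_0 maps an edge to its endpoints' difference, ∂[p,q] = q − p. For instance
  ∂[0,2] = [2] − [0].
The 5×10 boundary matrix has rank 4 and Smith normal form diag(1,1,1,1).

Boundary ∂_2: C_2 → C_1 sends each 2-simplex [p,q,r] to [q,r] − [p,r] + [p,q]. For instance
  ∂[1,2,4] = [2,4] − [1,4] + [1,2],
  ∂[1,2,3] = [2,3] − [1,3] + [1,2].
This gives a 10×10 integer matrix of rank 6; reducing to Smith normal form yields diagonal entries (1,1,1,1,1,1).

Boundary ∂_3: C_3 → C_2 sends each 3-simplex σ to the alternating sum Σ_i (−1)^i (σ with its i-th vertex removed). For instance
  ∂[0,1,2,4] = [1,2,4] − [0,2,4] + [0,1,4] − [0,1,2],
  ∂[0,1,3,4] = [1,3,4] − [0,3,4] + [0,1,4] − [0,1,3].
The 10×5 boundary matrix has rank 4 and Smith normal form diag(1,1,1,1).

Computing H_k = (kernel of ∂_k) / (image of ∂_{k+1}):

  H_0: rank C_0 − rank ∂_1 = 5 − 4 = 1, and the invariant factors of ∂_1 are all 1, so H_0 ≅ Z.
  H_1: rank ker ∂_1 − rank ∂_2 = (10 − 4) − 6 = 0, and the invariant factors of ∂_2 are all 1, so H_1 ≅ 0.
  H_2: rank ker ∂_2 − rank ∂_3 = (10 − 6) − 4 = 0, and the invariant factors of ∂_3 are all 1, so H_2 ≅ 0.
  H_3: rank ker ∂_3 − rank ∂_4 = (5 − 4) − 0 = 1, and there is no ∂_4, so H_3 ≅ Z.

H_0 = Z,  H_1 = 0,  H_2 = 0,  H_3 = Z.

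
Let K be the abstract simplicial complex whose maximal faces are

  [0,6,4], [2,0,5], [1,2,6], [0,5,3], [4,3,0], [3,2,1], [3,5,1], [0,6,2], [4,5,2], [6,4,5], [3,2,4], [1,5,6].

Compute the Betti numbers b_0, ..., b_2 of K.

Take the total order 0 < 1 < 2 < 3 < 4 < 5 < 6 on the vertex set. Then K (dimension 2) consists of the simplices:

  0-simplices (7): [0], [1], [2], [3], [4], [5], [6]
  1-simplices (18): [0,2], [0,3], [0,4], [0,5], [0,6], [1,2], [1,3], [1,5], [1,6], [2,3], [2,4], [2,5], [2,6], [3,4], [3,5], [4,5], [4,6], [5,6]
  2-simplices (12): [0,2,5], [0,2,6], [0,3,4], [0,3,5], [0,4,6], [1,2,3], [1,2,6], [1,3,5], [1,5,6], [2,3,4], [2,4,5], [4,5,6]

Hence C_0 ≅ Z^7, C_1 ≅ Z^18, C_2 ≅ Z^12.

Boundary ∂_1: C_1 → C_0 sends each edge [p,q] (with p < q) to q − p.
This gives a 7×18 integer matrix of rank 6; reducing to Smith normal form yields diagonal entries (1,1,1,1,1,1).

The boundary map ∂_2: C_2 → C_1 maps a triangle to the signed sum of its edges. For instance
  ∂[4,5,6] = [5,6] − [4,6] + [4,5],
  ∂[2,4,5] = [4,5] − [2,5] + [2,4].
The 18×12 boundary matrix has rank 12 and Smith normal form diag(1,1,1,1,1,1,1,1,1,1,1,2).

Now H_k = ker ∂_k / im ∂_{k+1}, so:

  H_0: rank C_0 − rank ∂_1 = 7 − 6 = 1, and the invariant factors of ∂_1 are all 1, so H_0 ≅ Z.
  H_1: rank ker ∂_1 − rank ∂_2 = (18 − 6) − 12 = 0, and ∂_2 has invariant factor 2 > 1, so H_1 ≅ Z_2.
  H_2: rank ker ∂_2 − rank ∂_3 = (12 − 12) − 0 = 0, and there is no ∂_3, so H_2 ≅ 0.

(K is a triangulation of the real projective plane RP^2.)

Hence the Betti numbers are b_0 = 1, b_1 = 0, b_2 = 0.

b_0 = 1, b_1 = 0, b_2 = 0.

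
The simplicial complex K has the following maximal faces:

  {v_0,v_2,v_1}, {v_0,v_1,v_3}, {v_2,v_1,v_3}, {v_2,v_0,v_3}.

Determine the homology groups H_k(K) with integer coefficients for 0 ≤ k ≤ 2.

H_0 ≅ Z,  H_1 = 0,  H_2 ≅ Z.

Fix the vertex order v_0 < v_1 < v_2 < v_3 and write every simplex with vertices in increasing order. Then dim K = 2 and the simplices of K are:

  0-simplices (4): [v_0], [v_1], [v_2], [v_3]
  1-simplices (6): [v_0,v_1], [v_0,v_2], [v_0,v_3], [v_1,v_2], [v_1,v_3], [v_2,v_3]
  2-simplices (4): [v_0,v_1,v_2], [v_0,v_1,v_3], [v_0,v_2,v_3], [v_1,v_2,v_3]

Hence C_0 ≅ Z^4, C_1 ≅ Z^6, C_2 ≅ Z^4.

∂_1: C_1 → C_0 maps an edge to its endpoints' difference, ∂[p,q] = q − p. For instance
  ∂[v_0,v_2] = [v_2] − [v_0].
The resulting 4×6 matrix has rank 3, and its Smith normal form has invariant factors (1,1,1).

∂_2: C_2 → C_1 maps a triangle to the signed sum of its edges. For instance
  ∂[v_0,v_2,v_3] = [v_2,v_3] − [v_0,v_3] + [v_0,v_2],
  ∂[v_1,v_2,v_3] = [v_2,v_3] − [v_1,v_3] + [v_1,v_2].
As a 6×4 matrix over Z this has rank 3, with invariant factors (1,1,1).

From H_k ≅ ker(∂_k) / im(∂_{k+1}) we obtain:

  H_0: rank C_0 − rank ∂_1 = 4 − 3 = 1, and the invariant factors of ∂_1 are all 1, so H_0 = Z.
  H_1: rank ker ∂_1 − rank ∂_2 = (6 − 3) − 3 = 0, and the invariant factors of ∂_2 are all 1, so H_1 = 0.
  H_2: rank ker ∂_2 − rank ∂_3 = (4 − 3) − 0 = 1, and there is no ∂_3, so H_2 = Z.

As a check, the Euler characteristic is 4 − 6 + 4 = 2, which agrees with 1 − 0 + 1 = 2.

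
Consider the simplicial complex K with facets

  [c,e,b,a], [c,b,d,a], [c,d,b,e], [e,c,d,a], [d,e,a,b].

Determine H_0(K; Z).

We work with the vertex ordering a < b < c < d < e. The simplices of K, each written with vertices in increasing order, are:

  0-simplices (5): a, b, c, d, e
  1-simplices (10): ab, ac, ad, ae, bc, bd, be, cd, ce, de
  2-simplices (10): abc, abd, abe, acd, ace, ade, bcd, bce, bde, cde
  3-simplices (5): abcd, abce, abde, acde, bcde

so the chain groups are C_0 ≅ Z^5, C_1 ≅ Z^10, C_2 ≅ Z^10, C_3 ≅ Z^5.

The boundary map ∂_1: C_1 → C_0 maps an edge to its endpoints' difference, ∂[p,q] = q − p.
The resulting 5×10 matrix has rank 4, and its Smith normal form has invariant factors (1,1,1,1).

∂_2: C_2 → C_1 sends each 2-simplex [p,q,r] to [q,r] − [p,r] + [p,q]. For instance
  ∂ace = ce − ae + ac,
  ∂bcd = cd − bd + bc.
The resulting 10×10 matrix has rank 6, and its Smith normal form has invariant factors (1,1,1,1,1,1).

∂_3: C_3 → C_2 sends each 3-simplex σ to the alternating sum Σ_i (−1)^i (σ with its i-th vertex removed). For instance
  ∂abce = bce − ace + abe − abc,
  ∂bcde = cde − bde + bce − bcd.
The resulting 10×5 matrix has rank 4, and its Smith normal form has invariant factors (1,1,1,1).

Now H_k = ker ∂_k / im ∂_{k+1}, so:

  H_0: rank C_0 − rank ∂_1 = 5 − 4 = 1, and the invariant factors of ∂_1 are all 1, so H_0 = Z.

H_0 = Z.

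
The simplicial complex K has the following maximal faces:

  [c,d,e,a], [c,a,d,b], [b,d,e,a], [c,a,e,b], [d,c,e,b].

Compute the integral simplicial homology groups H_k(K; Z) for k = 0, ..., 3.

Take the total order a < b < c < d < e on the vertex set. Then K (dimension 3) consists of the simplices:

  0-simplices (5): a, b, c, d, e
  1-simplices (10): ab, ac, ad, ae, bc, bd, be, cd, ce, de
  2-simplices (10): abc, abd, abe, acd, ace, ade, bcd, bce, bde, cde
  3-simplices (5): abcd, abce, abde, acde, bcde

giving chain groups C_0 ≅ Z^5, C_1 ≅ Z^10, C_2 ≅ Z^10, C_3 ≅ Z^5.

Boundary ∂_1: C_1 → C_0 is given by ∂[p,q] = [q] − [p].
The 5×10 boundary matrix has rank 4 and Smith normal form diag(1,1,1,1).

The boundary map ∂_2: C_2 → C_1 acts by ∂[p,q,r] = [q,r] − [p,r] + [p,q]. For instance
  ∂ace = ce − ae + ac,
  ∂bde = de − be + bd.
The 10×10 boundary matrix has rank 6 and Smith normal form diag(1,1,1,1,1,1).

The boundary map ∂_3: C_3 → C_2 sends each 3-simplex σ to the alternating sum Σ_i (−1)^i (σ with its i-th vertex removed). For instance
  ∂acde = cde − ade + ace − acd,
  ∂abcd = bcd − acd + abd − abc.
The 10×5 boundary matrix has rank 4 and Smith normal form diag(1,1,1,1).

From H_k ≅ ker(∂_k) / im(∂_{k+1}) we obtain:

  H_0: rank C_0 − rank ∂_1 = 5 − 4 = 1, and the invariant factors of ∂_1 are all 1, so H_0 = Z.
  H_1: rank ker ∂_1 − rank ∂_2 = (10 − 4) − 6 = 0, and the invariant factors of ∂_2 are all 1, so H_1 = 0.
  H_2: rank ker ∂_2 − rank ∂_3 = (10 − 6) − 4 = 0, and the invariant factors of ∂_3 are all 1, so H_2 = 0.
  H_3: rank ker ∂_3 − rank ∂_4 = (5 − 4) − 0 = 1, and there is no ∂_4, so H_3 = Z.

(K is a triangulation of the 3-sphere S^3.)

H_0 ≅ Z,  H_1 = 0,  H_2 = 0,  H_3 ≅ Z.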